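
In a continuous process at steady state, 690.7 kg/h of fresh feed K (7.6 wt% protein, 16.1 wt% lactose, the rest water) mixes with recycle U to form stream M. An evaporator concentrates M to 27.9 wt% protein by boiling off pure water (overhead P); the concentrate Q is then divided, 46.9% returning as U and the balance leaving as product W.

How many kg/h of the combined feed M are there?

856.9 kg/h

Overall protein balance (none leaves overhead): protein in fresh feed = protein in product, i.e. 690.7×0.076 = (1−0.469)·Q·0.279.
Q = 52.493/(0.279×0.531) = 354.33 kg/h.
Recycle U = 0.469×354.33 = 166.18 kg/h.
Combined feed M = 690.7 + 166.18 = 856.88 kg/h.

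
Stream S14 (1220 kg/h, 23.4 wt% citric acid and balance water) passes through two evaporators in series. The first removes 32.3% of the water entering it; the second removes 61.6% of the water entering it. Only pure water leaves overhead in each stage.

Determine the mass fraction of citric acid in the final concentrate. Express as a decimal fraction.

0.540

water in feed = 1220×0.766 = 934.52 kg/h.
After stage 1: water left = (1−0.323)×934.52 = 632.67; stream total = 918.15 kg/h.
After stage 2: water left = (1−0.616)×632.67 = 242.95; final concentrate = 528.43 kg/h.
citric acid fraction = 285.48/528.43 = 0.540.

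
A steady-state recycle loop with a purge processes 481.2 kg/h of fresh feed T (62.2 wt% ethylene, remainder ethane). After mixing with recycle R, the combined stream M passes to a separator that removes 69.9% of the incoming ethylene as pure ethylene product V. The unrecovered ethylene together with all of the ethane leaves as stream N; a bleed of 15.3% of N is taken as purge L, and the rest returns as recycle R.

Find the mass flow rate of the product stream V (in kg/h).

280.8 kg/h

ethylene in M: m_A = 481.2×0.622 + (1−0.153)·(1−0.699)·m_A, so m_A = 299.31/0.7451 = 401.72 kg/h.
Product V = 0.699×401.72 = 280.81 kg/h.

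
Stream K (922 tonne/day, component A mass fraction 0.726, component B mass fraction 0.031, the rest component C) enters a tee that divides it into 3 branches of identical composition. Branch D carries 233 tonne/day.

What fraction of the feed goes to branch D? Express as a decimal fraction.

0.253

Fraction to D = 233/922 = 0.2527.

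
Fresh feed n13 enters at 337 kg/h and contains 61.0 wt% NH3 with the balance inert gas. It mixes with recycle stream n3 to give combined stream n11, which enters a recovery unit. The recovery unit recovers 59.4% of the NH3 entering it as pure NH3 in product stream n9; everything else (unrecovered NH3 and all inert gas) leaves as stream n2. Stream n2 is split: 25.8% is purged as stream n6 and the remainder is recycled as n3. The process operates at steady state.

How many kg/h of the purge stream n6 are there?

162.2 kg/h

inert gas enters only via n13 and leaves only via the purge: 337×0.390 = 0.258×(inert gas in n2), and the recovery unit passes all inert gas, so inert gas in n11 = inert gas in n2 = 509.42 kg/h.
NH3 in n11: m_A = 337×0.610 + (1−0.258)·(1−0.594)·m_A, so m_A = 205.57/0.6987 = 294.2 kg/h.
n2 = (1−0.594)×294.2 + 509.42 = 628.86 kg/h.
Purge n6 = 0.258×628.86 = 162.25 kg/h.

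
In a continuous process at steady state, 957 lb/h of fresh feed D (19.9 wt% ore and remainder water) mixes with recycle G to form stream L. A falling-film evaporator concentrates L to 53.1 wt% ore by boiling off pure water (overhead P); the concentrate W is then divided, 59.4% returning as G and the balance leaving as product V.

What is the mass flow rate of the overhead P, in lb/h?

Overall ore balance (none leaves overhead): ore in fresh feed = ore in product, i.e. 957×0.199 = (1−0.594)·W·0.531.
W = 190.44/(0.531×0.406) = 883.37 lb/h.
Recycle G = 0.594×883.37 = 524.72 lb/h.
Combined feed L = 957 + 524.72 = 1481.7 lb/h.
Overhead P = L − W = 1481.7 − 883.37 = 598.35 lb/h.

598.4 lb/h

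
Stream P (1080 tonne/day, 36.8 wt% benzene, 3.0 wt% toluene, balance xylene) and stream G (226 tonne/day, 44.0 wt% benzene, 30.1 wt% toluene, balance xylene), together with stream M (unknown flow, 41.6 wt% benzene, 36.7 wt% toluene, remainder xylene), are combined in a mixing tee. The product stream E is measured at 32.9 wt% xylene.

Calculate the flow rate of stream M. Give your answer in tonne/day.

Let M be the unknown flow. Total out = 1306 + M.
xylene balance: 708.69 + 0.217·M = 0.329·(1306 + M)
(0.217 − 0.329)·M = 0.329×1306 − 708.69 = -279.02
M = -279.02 / -0.112 = 2491.2 tonne/day

2491 tonne/day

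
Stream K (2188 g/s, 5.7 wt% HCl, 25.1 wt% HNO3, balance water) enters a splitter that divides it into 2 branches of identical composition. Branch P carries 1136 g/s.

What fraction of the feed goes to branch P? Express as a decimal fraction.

0.519

Fraction to P = 1136/2188 = 0.5192.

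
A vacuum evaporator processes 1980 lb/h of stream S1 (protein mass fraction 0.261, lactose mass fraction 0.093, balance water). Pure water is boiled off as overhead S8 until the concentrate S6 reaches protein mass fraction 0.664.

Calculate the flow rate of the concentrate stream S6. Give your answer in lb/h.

778.3 lb/h

protein is conserved: 1980×0.261 = 516.78 lb/h all reports to the concentrate.
Concentrate = 516.78/(target fraction) = 778.28 lb/h.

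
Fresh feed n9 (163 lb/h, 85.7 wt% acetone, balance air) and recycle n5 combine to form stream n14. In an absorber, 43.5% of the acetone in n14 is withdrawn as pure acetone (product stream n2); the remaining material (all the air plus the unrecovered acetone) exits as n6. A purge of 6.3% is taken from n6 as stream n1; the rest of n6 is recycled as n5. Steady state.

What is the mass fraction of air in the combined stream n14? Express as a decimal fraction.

0.555

air enters only via n9 and leaves only via the purge: 163×0.143 = 0.063×(air in n6), and the absorber passes all air, so air in n14 = air in n6 = 369.98 lb/h.
acetone in n14: m_A = 163×0.857 + (1−0.063)·(1−0.435)·m_A, so m_A = 139.69/0.4706 = 296.84 lb/h.
n14 = 296.84 + 369.98 = 666.82 lb/h.
air fraction in n14 = 369.98/666.82 = 0.555.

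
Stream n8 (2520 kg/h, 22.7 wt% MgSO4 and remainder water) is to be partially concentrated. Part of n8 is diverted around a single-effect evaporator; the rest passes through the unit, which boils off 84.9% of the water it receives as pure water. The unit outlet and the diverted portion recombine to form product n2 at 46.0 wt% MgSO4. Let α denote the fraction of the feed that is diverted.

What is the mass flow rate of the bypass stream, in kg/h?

All 2520×0.227 = 572.04 kg/h of MgSO4 reaches n2, so n2 = 572.04/0.460 = 1243.6 kg/h and vapour = 1276.4 kg/h.
The evaporator receives (1−α)·2520 of feed at 0.773 water and removes 0.849 of that water:
0.849×0.773×(1−α)×2520 = 1276.4
(1−α) = 1276.4/1653.8 = 0.7718;  α = 0.2282.
Bypass flow = 0.2282×2520 = 575.04 kg/h.

575 kg/h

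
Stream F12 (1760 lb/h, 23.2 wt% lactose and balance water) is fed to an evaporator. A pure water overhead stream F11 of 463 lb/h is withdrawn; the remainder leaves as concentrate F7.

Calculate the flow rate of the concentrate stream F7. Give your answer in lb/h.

Concentrate = 1760 − 463 = 1297 lb/h.

1297 lb/h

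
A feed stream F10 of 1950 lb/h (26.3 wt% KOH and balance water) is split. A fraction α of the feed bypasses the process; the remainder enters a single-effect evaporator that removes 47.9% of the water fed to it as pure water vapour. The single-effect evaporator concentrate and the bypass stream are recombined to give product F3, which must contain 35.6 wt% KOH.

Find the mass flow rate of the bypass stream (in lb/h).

All 1950×0.263 = 512.85 lb/h of KOH reaches F3, so F3 = 512.85/0.356 = 1440.6 lb/h and vapour = 509.41 lb/h.
The evaporator receives (1−α)·1950 of feed at 0.737 water and removes 0.479 of that water:
0.479×0.737×(1−α)×1950 = 509.41
(1−α) = 509.41/688.39 = 0.7400;  α = 0.2600.
Bypass flow = 0.2600×1950 = 507.01 lb/h.

507 lb/h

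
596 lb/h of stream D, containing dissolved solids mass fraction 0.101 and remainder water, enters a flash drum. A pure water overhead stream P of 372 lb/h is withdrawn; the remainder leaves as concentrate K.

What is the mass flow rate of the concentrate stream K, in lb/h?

224 lb/h

Concentrate = 596 − 372 = 224 lb/h.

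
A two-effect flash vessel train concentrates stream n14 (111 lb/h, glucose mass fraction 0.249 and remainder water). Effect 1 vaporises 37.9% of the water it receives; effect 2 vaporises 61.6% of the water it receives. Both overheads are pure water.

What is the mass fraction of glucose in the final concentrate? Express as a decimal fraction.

water in feed = 111×0.751 = 83.361 lb/h.
After stage 1: water left = (1−0.379)×83.361 = 51.767; stream total = 79.406 lb/h.
After stage 2: water left = (1−0.616)×51.767 = 19.879; final concentrate = 47.518 lb/h.
glucose fraction = 27.639/47.518 = 0.582.

0.582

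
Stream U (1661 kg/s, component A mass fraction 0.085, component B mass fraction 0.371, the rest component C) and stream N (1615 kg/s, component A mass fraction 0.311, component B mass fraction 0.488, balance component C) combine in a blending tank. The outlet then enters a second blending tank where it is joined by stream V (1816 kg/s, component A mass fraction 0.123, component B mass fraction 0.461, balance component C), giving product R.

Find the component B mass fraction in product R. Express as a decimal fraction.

0.440

Overall, product flow = 5092 kg/s.
component B in = 1661×0.371 + 1615×0.488 + 1816×0.461 = 2241.5 kg/s.
component B fraction in R = 0.440.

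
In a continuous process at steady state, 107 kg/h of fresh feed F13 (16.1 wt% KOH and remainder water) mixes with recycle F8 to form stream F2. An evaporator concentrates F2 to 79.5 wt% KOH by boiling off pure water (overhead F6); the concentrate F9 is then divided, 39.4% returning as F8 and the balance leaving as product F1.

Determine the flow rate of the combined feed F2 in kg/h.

Overall KOH balance (none leaves overhead): KOH in fresh feed = KOH in product, i.e. 107×0.161 = (1−0.394)·F9·0.795.
F9 = 17.227/(0.795×0.606) = 35.758 kg/h.
Recycle F8 = 0.394×35.758 = 14.089 kg/h.
Combined feed F2 = 107 + 14.089 = 121.09 kg/h.

121.1 kg/h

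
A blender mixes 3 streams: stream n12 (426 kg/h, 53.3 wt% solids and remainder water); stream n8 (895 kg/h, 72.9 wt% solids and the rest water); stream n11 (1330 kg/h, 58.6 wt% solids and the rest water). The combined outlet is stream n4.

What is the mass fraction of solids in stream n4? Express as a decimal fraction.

0.6258

Total flow out = 426 + 895 + 1330 = 2651 kg/h.
solids in = 426×0.533 + 895×0.729 + 1330×0.586 = 1658.9 kg/h.
solids mass fraction in n4 = 1658.9/2651 = 0.6258.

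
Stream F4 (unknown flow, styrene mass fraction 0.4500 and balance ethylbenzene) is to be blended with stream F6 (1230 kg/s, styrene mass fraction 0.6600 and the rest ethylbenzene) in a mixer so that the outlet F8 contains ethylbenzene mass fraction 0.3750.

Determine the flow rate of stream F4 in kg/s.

246 kg/s

Let F4 be the unknown flow. Total out = 1230 + F4.
ethylbenzene balance: 418.2 + 0.550·F4 = 0.375·(1230 + F4)
(0.550 − 0.375)·F4 = 0.375×1230 − 418.2 = 43.05
F4 = 43.05 / 0.175 = 246 kg/s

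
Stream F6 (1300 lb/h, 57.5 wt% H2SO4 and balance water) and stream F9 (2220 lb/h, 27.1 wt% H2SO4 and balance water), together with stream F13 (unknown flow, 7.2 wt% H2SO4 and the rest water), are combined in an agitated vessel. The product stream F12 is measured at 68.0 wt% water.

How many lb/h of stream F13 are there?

Let F13 be the unknown flow. Total out = 3520 + F13.
water balance: 2170.9 + 0.928·F13 = 0.680·(3520 + F13)
(0.928 − 0.680)·F13 = 0.680×3520 − 2170.9 = 222.72
F13 = 222.72 / 0.248 = 898.06 lb/h

898.1 lb/h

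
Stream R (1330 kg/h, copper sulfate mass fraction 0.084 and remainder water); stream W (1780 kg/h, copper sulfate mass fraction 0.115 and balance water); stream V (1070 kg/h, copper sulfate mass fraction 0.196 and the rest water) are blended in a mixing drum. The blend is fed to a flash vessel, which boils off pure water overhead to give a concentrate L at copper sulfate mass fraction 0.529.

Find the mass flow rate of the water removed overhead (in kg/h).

3185 kg/h

copper sulfate entering = 1330×0.084 + 1780×0.115 + 1070×0.196 = 526.14 kg/h.
All copper sulfate reports to L, so L = 526.14/0.529 = 994.59 kg/h.
Total feed = 4180 kg/h; overhead = 4180 − 994.59 = 3185.4 kg/h.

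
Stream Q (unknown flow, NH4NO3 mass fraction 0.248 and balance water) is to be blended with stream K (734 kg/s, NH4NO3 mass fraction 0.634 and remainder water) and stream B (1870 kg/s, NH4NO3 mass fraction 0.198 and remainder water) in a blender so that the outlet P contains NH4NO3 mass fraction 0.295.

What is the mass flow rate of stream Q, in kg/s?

Let Q be the unknown flow. Total out = 2604 + Q.
NH4NO3 balance: 835.62 + 0.248·Q = 0.295·(2604 + Q)
(0.248 − 0.295)·Q = 0.295×2604 − 835.62 = -67.436
Q = -67.436 / -0.047 = 1434.8 kg/s

1435 kg/s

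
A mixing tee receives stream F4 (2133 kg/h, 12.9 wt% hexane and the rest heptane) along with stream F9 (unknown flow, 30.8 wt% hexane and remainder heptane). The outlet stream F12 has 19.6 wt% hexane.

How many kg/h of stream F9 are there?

Let F9 be the unknown flow. Total out = 2133 + F9.
hexane balance: 275.16 + 0.308·F9 = 0.196·(2133 + F9)
(0.308 − 0.196)·F9 = 0.196×2133 − 275.16 = 142.91
F9 = 142.91 / 0.112 = 1276 kg/h

1276 kg/h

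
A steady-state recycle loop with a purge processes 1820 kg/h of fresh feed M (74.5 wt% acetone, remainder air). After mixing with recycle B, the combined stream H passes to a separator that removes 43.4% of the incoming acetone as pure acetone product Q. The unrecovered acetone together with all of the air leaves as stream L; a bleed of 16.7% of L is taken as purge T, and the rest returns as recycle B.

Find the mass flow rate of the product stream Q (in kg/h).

acetone in H: m_A = 1820×0.745 + (1−0.167)·(1−0.434)·m_A, so m_A = 1355.9/0.5285 = 2565.5 kg/h.
Product Q = 0.434×2565.5 = 1113.4 kg/h.

1113 kg/h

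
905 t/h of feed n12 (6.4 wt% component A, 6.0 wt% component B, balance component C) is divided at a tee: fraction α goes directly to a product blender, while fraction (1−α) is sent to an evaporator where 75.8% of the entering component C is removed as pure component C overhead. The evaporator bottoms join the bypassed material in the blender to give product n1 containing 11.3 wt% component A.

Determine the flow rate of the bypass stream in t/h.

All 905×0.064 = 57.92 t/h of component A reaches n1, so n1 = 57.92/0.113 = 512.57 t/h and vapour = 392.43 t/h.
The evaporator receives (1−α)·905 of feed at 0.876 component C and removes 0.758 of that component C:
0.758×0.876×(1−α)×905 = 392.43
(1−α) = 392.43/600.93 = 0.6530;  α = 0.3470.
Bypass flow = 0.3470×905 = 313.99 t/h.

314 t/h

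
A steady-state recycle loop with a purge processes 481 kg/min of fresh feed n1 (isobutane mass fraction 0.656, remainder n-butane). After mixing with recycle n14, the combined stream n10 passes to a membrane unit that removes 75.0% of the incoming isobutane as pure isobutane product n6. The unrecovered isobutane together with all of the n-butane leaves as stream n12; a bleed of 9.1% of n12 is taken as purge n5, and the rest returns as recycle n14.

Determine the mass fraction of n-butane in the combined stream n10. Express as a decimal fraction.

0.817

n-butane enters only via n1 and leaves only via the purge: 481×0.344 = 0.091×(n-butane in n12), and the membrane unit passes all n-butane, so n-butane in n10 = n-butane in n12 = 1818.3 kg/min.
isobutane in n10: m_A = 481×0.656 + (1−0.091)·(1−0.750)·m_A, so m_A = 315.54/0.7728 = 408.33 kg/min.
n10 = 408.33 + 1818.3 = 2226.6 kg/min.
n-butane fraction in n10 = 1818.3/2226.6 = 0.817.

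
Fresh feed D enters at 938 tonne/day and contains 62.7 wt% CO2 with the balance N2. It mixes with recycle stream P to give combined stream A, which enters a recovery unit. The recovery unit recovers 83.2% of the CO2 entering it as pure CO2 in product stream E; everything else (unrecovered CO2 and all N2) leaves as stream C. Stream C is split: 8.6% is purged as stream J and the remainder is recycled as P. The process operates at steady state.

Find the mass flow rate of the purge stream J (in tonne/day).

359.9 tonne/day

N2 enters only via D and leaves only via the purge: 938×0.373 = 0.086×(N2 in C), and the recovery unit passes all N2, so N2 in A = N2 in C = 4068.3 tonne/day.
CO2 in A: m_A = 938×0.627 + (1−0.086)·(1−0.832)·m_A, so m_A = 588.13/0.8464 = 694.82 tonne/day.
C = (1−0.832)×694.82 + 4068.3 = 4185 tonne/day.
Purge J = 0.086×4185 = 359.91 tonne/day.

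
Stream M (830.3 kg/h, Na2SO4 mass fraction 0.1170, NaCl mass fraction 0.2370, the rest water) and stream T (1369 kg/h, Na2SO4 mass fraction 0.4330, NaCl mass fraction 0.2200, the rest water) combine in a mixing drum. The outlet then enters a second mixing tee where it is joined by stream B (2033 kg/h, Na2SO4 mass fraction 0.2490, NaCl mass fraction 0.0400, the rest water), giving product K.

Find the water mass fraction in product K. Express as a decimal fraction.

Overall, product flow = 4232.3 kg/h.
water in = 830.3×0.646 + 1369×0.347 + 2033×0.711 = 2456.9 kg/h.
water fraction in K = 0.5805.

0.5805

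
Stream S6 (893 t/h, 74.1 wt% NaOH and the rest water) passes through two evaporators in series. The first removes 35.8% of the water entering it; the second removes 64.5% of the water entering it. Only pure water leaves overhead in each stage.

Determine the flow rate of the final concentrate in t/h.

water in feed = 893×0.259 = 231.29 t/h.
After stage 1: water left = (1−0.358)×231.29 = 148.49; stream total = 810.2 t/h.
After stage 2: water left = (1−0.645)×148.49 = 52.713; final concentrate = 714.43 t/h.

714.4 t/h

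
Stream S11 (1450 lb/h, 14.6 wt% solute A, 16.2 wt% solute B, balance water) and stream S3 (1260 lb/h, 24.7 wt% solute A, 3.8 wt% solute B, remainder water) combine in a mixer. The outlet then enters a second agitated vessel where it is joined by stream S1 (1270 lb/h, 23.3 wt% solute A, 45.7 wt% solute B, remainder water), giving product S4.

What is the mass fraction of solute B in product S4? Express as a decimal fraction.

0.2169

Overall, product flow = 3980 lb/h.
solute B in = 1450×0.162 + 1260×0.038 + 1270×0.457 = 863.17 lb/h.
solute B fraction in S4 = 0.2169.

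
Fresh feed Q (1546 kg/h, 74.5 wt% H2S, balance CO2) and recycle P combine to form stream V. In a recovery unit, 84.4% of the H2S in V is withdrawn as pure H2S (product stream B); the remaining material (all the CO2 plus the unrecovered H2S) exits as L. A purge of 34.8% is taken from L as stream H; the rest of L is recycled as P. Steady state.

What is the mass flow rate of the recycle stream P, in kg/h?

CO2 enters only via Q and leaves only via the purge: 1546×0.255 = 0.348×(CO2 in L), and the recovery unit passes all CO2, so CO2 in V = CO2 in L = 1132.8 kg/h.
H2S in V: m_A = 1546×0.745 + (1−0.348)·(1−0.844)·m_A, so m_A = 1151.8/0.8983 = 1282.2 kg/h.
L = (1−0.844)×1282.2 + 1132.8 = 1332.9 kg/h.
Recycle P = (1−0.348)×1332.9 = 869.03 kg/h.

869 kg/h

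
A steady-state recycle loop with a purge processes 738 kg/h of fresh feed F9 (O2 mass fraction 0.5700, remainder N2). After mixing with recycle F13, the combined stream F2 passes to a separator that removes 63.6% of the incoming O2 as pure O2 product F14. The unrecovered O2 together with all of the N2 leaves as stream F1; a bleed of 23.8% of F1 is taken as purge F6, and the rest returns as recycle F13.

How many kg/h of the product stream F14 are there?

370.2 kg/h

O2 in F2: m_A = 738×0.570 + (1−0.238)·(1−0.636)·m_A, so m_A = 420.66/0.7226 = 582.12 kg/h.
Product F14 = 0.636×582.12 = 370.23 kg/h.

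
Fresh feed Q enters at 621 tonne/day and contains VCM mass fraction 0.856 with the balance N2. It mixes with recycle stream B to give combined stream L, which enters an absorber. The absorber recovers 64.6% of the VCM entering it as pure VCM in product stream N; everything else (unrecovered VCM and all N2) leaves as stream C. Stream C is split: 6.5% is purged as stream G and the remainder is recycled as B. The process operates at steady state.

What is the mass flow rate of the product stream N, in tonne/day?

513.3 tonne/day

VCM in L: m_A = 621×0.856 + (1−0.065)·(1−0.646)·m_A, so m_A = 531.58/0.6690 = 794.57 tonne/day.
Product N = 0.646×794.57 = 513.29 tonne/day.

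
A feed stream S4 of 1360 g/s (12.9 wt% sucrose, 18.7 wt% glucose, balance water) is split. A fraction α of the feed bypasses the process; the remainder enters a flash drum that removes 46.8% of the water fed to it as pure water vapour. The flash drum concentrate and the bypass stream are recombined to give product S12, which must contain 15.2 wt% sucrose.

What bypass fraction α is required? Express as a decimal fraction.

0.527

All 1360×0.129 = 175.44 g/s of sucrose reaches S12, so S12 = 175.44/0.152 = 1154.2 g/s and vapour = 205.79 g/s.
The evaporator receives (1−α)·1360 of feed at 0.684 water and removes 0.468 of that water:
0.468×0.684×(1−α)×1360 = 205.79
(1−α) = 205.79/435.35 = 0.4727;  α = 0.5273.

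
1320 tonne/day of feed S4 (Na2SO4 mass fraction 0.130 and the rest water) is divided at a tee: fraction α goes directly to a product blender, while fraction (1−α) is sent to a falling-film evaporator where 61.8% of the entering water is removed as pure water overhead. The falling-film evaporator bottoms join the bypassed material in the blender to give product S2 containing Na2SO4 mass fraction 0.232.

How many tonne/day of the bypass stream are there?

All 1320×0.130 = 171.6 tonne/day of Na2SO4 reaches S2, so S2 = 171.6/0.232 = 739.66 tonne/day and vapour = 580.34 tonne/day.
The evaporator receives (1−α)·1320 of feed at 0.870 water and removes 0.618 of that water:
0.618×0.870×(1−α)×1320 = 580.34
(1−α) = 580.34/709.71 = 0.8177;  α = 0.1823.
Bypass flow = 0.1823×1320 = 240.61 tonne/day.

240.6 tonne/day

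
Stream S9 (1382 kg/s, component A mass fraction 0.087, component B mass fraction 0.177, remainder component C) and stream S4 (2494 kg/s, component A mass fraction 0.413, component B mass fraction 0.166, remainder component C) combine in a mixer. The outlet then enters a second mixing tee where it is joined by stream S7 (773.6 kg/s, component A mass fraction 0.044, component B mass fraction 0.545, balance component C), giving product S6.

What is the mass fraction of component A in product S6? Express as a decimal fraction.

Overall, product flow = 4649.6 kg/s.
component A in = 1382×0.087 + 2494×0.413 + 773.6×0.044 = 1184.3 kg/s.
component A fraction in S6 = 0.255.

0.255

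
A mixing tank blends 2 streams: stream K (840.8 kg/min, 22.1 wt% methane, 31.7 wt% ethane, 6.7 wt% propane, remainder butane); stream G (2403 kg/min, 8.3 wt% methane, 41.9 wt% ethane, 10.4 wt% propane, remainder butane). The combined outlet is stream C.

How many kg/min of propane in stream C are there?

propane out = propane in = 840.8×0.067 + 2403×0.104 = 306.25 kg/min.

306.2 kg/min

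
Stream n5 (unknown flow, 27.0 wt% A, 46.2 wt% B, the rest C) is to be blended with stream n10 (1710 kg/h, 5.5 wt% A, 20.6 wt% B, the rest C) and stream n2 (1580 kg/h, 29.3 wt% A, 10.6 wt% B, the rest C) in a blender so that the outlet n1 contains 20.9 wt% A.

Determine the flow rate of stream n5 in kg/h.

2141 kg/h

Let n5 be the unknown flow. Total out = 3290 + n5.
A balance: 556.99 + 0.270·n5 = 0.209·(3290 + n5)
(0.270 − 0.209)·n5 = 0.209×3290 − 556.99 = 130.62
n5 = 130.62 / 0.061 = 2141.3 kg/h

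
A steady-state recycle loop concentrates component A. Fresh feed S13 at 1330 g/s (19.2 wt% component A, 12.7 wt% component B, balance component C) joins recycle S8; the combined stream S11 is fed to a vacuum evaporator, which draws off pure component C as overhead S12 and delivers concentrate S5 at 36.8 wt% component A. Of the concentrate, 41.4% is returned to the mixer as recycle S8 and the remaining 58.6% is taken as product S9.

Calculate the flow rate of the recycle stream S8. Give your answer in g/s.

490.2 g/s

Overall component A balance (none leaves overhead): component A in fresh feed = component A in product, i.e. 1330×0.192 = (1−0.414)·S5·0.368.
S5 = 255.36/(0.368×0.586) = 1184.2 g/s.
Recycle S8 = 0.414×1184.2 = 490.24 g/s.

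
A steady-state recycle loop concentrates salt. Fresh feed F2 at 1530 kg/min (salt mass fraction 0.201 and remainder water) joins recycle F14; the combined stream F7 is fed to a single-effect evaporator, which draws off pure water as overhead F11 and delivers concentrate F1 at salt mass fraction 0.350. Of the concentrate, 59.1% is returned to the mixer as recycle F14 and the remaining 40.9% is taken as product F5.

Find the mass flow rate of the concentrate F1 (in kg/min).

2148 kg/min

Overall salt balance (none leaves overhead): salt in fresh feed = salt in product, i.e. 1530×0.201 = (1−0.591)·F1·0.350.
F1 = 307.53/(0.350×0.409) = 2148.3 kg/min.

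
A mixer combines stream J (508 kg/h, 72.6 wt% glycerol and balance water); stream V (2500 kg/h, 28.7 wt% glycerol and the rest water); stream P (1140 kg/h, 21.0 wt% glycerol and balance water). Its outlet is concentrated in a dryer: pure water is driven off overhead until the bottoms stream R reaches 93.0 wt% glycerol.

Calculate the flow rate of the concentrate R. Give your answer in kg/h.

glycerol entering = 508×0.726 + 2500×0.287 + 1140×0.210 = 1325.7 kg/h.
All glycerol reports to R, so R = 1325.7/0.930 = 1425.5 kg/h.

1425 kg/h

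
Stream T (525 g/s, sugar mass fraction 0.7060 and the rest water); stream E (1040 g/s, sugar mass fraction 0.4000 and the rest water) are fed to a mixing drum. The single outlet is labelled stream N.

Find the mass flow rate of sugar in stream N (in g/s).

786.6 g/s

sugar out = sugar in = 525×0.706 + 1040×0.400 = 786.65 g/s.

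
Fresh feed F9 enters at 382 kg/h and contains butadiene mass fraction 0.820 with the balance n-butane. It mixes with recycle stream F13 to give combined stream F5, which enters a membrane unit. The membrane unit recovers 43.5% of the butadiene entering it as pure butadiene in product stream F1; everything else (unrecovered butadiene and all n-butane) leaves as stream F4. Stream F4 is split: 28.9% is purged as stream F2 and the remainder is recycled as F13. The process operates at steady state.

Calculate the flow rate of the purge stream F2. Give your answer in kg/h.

n-butane enters only via F9 and leaves only via the purge: 382×0.180 = 0.289×(n-butane in F4), and the membrane unit passes all n-butane, so n-butane in F5 = n-butane in F4 = 237.92 kg/h.
butadiene in F5: m_A = 382×0.820 + (1−0.289)·(1−0.435)·m_A, so m_A = 313.24/0.5983 = 523.56 kg/h.
F4 = (1−0.435)×523.56 + 237.92 = 533.74 kg/h.
Purge F2 = 0.289×533.74 = 154.25 kg/h.

154.3 kg/h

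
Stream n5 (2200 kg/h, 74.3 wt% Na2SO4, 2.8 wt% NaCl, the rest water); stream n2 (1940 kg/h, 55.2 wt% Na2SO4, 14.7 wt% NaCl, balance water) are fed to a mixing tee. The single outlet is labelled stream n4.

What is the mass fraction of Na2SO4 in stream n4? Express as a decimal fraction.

Total flow out = 2200 + 1940 = 4140 kg/h.
Na2SO4 in = 2200×0.743 + 1940×0.552 = 2705.5 kg/h.
Na2SO4 mass fraction in n4 = 2705.5/4140 = 0.6535.

0.6535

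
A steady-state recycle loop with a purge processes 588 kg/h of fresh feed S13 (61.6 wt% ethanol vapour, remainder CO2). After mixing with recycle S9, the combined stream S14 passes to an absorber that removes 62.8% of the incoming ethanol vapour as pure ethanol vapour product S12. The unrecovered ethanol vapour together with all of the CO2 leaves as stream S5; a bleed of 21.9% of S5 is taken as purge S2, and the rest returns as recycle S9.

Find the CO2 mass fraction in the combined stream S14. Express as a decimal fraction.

0.669

CO2 enters only via S13 and leaves only via the purge: 588×0.384 = 0.219×(CO2 in S5), and the absorber passes all CO2, so CO2 in S14 = CO2 in S5 = 1031 kg/h.
ethanol vapour in S14: m_A = 588×0.616 + (1−0.219)·(1−0.628)·m_A, so m_A = 362.21/0.7095 = 510.53 kg/h.
S14 = 510.53 + 1031 = 1541.5 kg/h.
CO2 fraction in S14 = 1031/1541.5 = 0.669.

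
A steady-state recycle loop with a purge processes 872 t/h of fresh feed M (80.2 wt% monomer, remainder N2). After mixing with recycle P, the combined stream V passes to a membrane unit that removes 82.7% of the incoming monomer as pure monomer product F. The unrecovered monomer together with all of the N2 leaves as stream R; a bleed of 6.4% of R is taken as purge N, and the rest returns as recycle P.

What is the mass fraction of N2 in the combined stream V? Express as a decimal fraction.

0.7638

N2 enters only via M and leaves only via the purge: 872×0.198 = 0.064×(N2 in R), and the membrane unit passes all N2, so N2 in V = N2 in R = 2697.8 t/h.
monomer in V: m_A = 872×0.802 + (1−0.064)·(1−0.827)·m_A, so m_A = 699.34/0.8381 = 834.47 t/h.
V = 834.47 + 2697.8 = 3532.2 t/h.
N2 fraction in V = 2697.8/3532.2 = 0.7638.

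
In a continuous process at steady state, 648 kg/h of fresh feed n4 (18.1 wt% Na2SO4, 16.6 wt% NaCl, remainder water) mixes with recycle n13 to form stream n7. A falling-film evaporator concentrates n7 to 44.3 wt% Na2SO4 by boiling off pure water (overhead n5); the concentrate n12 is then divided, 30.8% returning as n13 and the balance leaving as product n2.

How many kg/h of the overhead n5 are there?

Overall Na2SO4 balance (none leaves overhead): Na2SO4 in fresh feed = Na2SO4 in product, i.e. 648×0.181 = (1−0.308)·n12·0.443.
n12 = 117.29/(0.443×0.692) = 382.6 kg/h.
Recycle n13 = 0.308×382.6 = 117.84 kg/h.
Combined feed n7 = 648 + 117.84 = 765.84 kg/h.
Overhead n5 = n7 − n12 = 765.84 − 382.6 = 383.24 kg/h.

383.2 kg/h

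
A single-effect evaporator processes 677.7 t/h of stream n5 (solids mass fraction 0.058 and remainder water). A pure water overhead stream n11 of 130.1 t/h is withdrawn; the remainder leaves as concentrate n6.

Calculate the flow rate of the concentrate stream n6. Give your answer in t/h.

547.6 t/h

Concentrate = 677.7 − 130.1 = 547.6 t/h.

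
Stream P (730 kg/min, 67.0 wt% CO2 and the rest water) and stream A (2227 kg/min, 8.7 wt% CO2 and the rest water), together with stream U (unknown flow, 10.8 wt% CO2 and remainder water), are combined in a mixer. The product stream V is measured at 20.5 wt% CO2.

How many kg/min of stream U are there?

790.4 kg/min

Let U be the unknown flow. Total out = 2957 + U.
CO2 balance: 682.85 + 0.108·U = 0.205·(2957 + U)
(0.108 − 0.205)·U = 0.205×2957 − 682.85 = -76.664
U = -76.664 / -0.097 = 790.35 kg/min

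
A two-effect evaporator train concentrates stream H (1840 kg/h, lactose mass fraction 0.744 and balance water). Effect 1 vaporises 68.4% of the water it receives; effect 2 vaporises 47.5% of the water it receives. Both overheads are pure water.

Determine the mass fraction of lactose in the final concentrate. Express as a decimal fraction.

0.946

water in feed = 1840×0.256 = 471.04 kg/h.
After stage 1: water left = (1−0.684)×471.04 = 148.85; stream total = 1517.8 kg/h.
After stage 2: water left = (1−0.475)×148.85 = 78.146; final concentrate = 1447.1 kg/h.
lactose fraction = 1369/1447.1 = 0.946.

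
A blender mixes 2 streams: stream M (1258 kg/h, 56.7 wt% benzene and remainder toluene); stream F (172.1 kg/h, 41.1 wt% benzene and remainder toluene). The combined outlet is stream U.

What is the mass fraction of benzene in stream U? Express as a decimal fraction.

0.548

Total flow out = 1258 + 172.1 = 1430.1 kg/h.
benzene in = 1258×0.567 + 172.1×0.411 = 784.02 kg/h.
benzene mass fraction in U = 784.02/1430.1 = 0.548.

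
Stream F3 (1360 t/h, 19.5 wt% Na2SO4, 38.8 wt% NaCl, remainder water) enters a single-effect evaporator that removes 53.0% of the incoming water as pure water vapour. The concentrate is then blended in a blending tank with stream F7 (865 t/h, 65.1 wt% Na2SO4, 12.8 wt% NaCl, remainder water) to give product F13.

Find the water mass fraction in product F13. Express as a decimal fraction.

0.238

Vapour removed = 0.530×0.417×1360 = 300.57 t/h; concentrate = 1059.4 t/h.
water reaching the mixer = 266.55 (from concentrate) + 865×0.221 = 457.71 t/h.
Product flow = 1059.4 + 865 = 1924.4 t/h; water fraction = 0.238.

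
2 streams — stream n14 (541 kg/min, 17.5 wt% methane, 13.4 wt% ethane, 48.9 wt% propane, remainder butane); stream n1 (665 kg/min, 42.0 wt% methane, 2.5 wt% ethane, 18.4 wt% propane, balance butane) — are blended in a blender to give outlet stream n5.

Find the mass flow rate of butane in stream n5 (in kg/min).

butane out = butane in = 541×0.202 + 665×0.371 = 356 kg/min.

356 kg/min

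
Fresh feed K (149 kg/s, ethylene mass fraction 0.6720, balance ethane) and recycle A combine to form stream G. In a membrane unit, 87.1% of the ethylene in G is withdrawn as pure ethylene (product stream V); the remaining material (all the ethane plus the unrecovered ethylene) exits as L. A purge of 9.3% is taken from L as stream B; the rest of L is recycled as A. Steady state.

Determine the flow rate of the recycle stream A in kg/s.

489.9 kg/s

ethane enters only via K and leaves only via the purge: 149×0.328 = 0.093×(ethane in L), and the membrane unit passes all ethane, so ethane in G = ethane in L = 525.51 kg/s.
ethylene in G: m_A = 149×0.672 + (1−0.093)·(1−0.871)·m_A, so m_A = 100.13/0.8830 = 113.4 kg/s.
L = (1−0.871)×113.4 + 525.51 = 540.13 kg/s.
Recycle A = (1−0.093)×540.13 = 489.9 kg/s.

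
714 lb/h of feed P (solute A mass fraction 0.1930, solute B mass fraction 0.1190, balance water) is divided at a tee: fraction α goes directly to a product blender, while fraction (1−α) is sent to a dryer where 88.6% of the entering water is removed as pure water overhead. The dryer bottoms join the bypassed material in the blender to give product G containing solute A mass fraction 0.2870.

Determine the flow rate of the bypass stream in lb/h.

All 714×0.193 = 137.8 lb/h of solute A reaches G, so G = 137.8/0.287 = 480.15 lb/h and vapour = 233.85 lb/h.
The evaporator receives (1−α)·714 of feed at 0.688 water and removes 0.886 of that water:
0.886×0.688×(1−α)×714 = 233.85
(1−α) = 233.85/435.23 = 0.5373;  α = 0.4627.
Bypass flow = 0.4627×714 = 330.36 lb/h.

330.4 lb/h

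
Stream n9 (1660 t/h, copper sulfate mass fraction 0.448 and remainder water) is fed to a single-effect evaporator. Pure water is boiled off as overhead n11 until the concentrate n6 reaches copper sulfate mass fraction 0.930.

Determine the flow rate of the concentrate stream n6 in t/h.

799.7 t/h

copper sulfate is conserved: 1660×0.448 = 743.68 t/h all reports to the concentrate.
Concentrate = 743.68/(target fraction) = 799.66 t/h.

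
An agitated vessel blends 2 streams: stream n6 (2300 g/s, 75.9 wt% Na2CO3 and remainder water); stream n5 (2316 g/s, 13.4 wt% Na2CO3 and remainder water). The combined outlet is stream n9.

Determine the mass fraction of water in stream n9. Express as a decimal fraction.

0.5546

Total flow out = 2300 + 2316 = 4616 g/s.
water in = 2300×0.241 + 2316×0.866 = 2560 g/s.
water mass fraction in n9 = 2560/4616 = 0.5546.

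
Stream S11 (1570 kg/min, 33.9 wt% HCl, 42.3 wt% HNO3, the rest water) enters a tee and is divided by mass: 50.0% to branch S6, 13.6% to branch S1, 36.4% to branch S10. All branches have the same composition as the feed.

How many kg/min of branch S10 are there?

Branch S10 flow = 0.364×1570 = 571.48 kg/min.

571.5 kg/min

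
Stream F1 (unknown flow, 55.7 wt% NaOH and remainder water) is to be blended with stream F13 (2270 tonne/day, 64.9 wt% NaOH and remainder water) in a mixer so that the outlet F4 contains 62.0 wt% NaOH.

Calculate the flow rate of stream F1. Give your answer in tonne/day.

Let F1 be the unknown flow. Total out = 2270 + F1.
NaOH balance: 1473.2 + 0.557·F1 = 0.620·(2270 + F1)
(0.557 − 0.620)·F1 = 0.620×2270 − 1473.2 = -65.83
F1 = -65.83 / -0.063 = 1044.9 tonne/day

1045 tonne/day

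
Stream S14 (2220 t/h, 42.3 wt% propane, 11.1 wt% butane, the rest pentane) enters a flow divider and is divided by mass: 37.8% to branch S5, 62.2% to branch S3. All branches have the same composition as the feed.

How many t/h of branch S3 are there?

Branch S3 flow = 0.622×2220 = 1380.8 t/h.

1381 t/h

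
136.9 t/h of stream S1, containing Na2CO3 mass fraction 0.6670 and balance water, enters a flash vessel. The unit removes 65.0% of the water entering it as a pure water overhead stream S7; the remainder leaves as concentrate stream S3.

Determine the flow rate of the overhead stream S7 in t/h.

water entering = 136.9×0.333 = 45.588 t/h; overhead removed = 0.650×45.588 = 29.632 t/h.

29.63 t/h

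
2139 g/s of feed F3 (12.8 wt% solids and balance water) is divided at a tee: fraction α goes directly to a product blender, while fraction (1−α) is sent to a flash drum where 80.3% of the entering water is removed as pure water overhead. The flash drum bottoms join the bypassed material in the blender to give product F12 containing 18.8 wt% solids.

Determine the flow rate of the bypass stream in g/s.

1164 g/s

All 2139×0.128 = 273.79 g/s of solids reaches F12, so F12 = 273.79/0.188 = 1456.3 g/s and vapour = 682.66 g/s.
The evaporator receives (1−α)·2139 of feed at 0.872 water and removes 0.803 of that water:
0.803×0.872×(1−α)×2139 = 682.66
(1−α) = 682.66/1497.8 = 0.4558;  α = 0.5442.
Bypass flow = 0.5442×2139 = 1164.1 g/s.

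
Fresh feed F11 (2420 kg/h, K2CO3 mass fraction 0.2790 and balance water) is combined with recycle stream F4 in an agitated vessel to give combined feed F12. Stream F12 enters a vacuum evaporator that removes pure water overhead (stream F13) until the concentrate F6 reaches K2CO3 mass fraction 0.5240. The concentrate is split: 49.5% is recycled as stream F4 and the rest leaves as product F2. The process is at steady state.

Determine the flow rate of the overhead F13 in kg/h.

Overall K2CO3 balance (none leaves overhead): K2CO3 in fresh feed = K2CO3 in product, i.e. 2420×0.279 = (1−0.495)·F6·0.524.
F6 = 675.18/(0.524×0.505) = 2551.5 kg/h.
Recycle F4 = 0.495×2551.5 = 1263 kg/h.
Combined feed F12 = 2420 + 1263 = 3683 kg/h.
Overhead F13 = F12 − F6 = 3683 − 2551.5 = 1131.5 kg/h.

1131 kg/h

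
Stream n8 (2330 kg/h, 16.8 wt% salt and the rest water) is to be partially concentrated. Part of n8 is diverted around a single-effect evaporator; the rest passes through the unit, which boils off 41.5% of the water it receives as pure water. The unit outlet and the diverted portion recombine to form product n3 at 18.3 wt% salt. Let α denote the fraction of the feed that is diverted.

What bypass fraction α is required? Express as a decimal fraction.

0.763

All 2330×0.168 = 391.44 kg/h of salt reaches n3, so n3 = 391.44/0.183 = 2139 kg/h and vapour = 190.98 kg/h.
The evaporator receives (1−α)·2330 of feed at 0.832 water and removes 0.415 of that water:
0.415×0.832×(1−α)×2330 = 190.98
(1−α) = 190.98/804.5 = 0.2374;  α = 0.7626.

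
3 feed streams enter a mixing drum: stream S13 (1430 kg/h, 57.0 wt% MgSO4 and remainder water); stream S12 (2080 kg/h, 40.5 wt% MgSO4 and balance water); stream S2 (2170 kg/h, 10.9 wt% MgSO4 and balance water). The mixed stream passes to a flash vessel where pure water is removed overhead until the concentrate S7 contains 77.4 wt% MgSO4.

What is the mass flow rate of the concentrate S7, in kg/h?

MgSO4 entering = 1430×0.570 + 2080×0.405 + 2170×0.109 = 1894 kg/h.
All MgSO4 reports to S7, so S7 = 1894/0.774 = 2447.1 kg/h.

2447 kg/h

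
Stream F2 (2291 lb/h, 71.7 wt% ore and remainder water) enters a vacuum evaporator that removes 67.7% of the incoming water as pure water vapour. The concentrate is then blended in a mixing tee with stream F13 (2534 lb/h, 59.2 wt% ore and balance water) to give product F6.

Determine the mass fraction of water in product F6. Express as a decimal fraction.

0.283

Vapour removed = 0.677×0.283×2291 = 438.93 lb/h; concentrate = 1852.1 lb/h.
water reaching the mixer = 209.42 (from concentrate) + 2534×0.408 = 1243.3 lb/h.
Product flow = 1852.1 + 2534 = 4386.1 lb/h; water fraction = 0.283.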